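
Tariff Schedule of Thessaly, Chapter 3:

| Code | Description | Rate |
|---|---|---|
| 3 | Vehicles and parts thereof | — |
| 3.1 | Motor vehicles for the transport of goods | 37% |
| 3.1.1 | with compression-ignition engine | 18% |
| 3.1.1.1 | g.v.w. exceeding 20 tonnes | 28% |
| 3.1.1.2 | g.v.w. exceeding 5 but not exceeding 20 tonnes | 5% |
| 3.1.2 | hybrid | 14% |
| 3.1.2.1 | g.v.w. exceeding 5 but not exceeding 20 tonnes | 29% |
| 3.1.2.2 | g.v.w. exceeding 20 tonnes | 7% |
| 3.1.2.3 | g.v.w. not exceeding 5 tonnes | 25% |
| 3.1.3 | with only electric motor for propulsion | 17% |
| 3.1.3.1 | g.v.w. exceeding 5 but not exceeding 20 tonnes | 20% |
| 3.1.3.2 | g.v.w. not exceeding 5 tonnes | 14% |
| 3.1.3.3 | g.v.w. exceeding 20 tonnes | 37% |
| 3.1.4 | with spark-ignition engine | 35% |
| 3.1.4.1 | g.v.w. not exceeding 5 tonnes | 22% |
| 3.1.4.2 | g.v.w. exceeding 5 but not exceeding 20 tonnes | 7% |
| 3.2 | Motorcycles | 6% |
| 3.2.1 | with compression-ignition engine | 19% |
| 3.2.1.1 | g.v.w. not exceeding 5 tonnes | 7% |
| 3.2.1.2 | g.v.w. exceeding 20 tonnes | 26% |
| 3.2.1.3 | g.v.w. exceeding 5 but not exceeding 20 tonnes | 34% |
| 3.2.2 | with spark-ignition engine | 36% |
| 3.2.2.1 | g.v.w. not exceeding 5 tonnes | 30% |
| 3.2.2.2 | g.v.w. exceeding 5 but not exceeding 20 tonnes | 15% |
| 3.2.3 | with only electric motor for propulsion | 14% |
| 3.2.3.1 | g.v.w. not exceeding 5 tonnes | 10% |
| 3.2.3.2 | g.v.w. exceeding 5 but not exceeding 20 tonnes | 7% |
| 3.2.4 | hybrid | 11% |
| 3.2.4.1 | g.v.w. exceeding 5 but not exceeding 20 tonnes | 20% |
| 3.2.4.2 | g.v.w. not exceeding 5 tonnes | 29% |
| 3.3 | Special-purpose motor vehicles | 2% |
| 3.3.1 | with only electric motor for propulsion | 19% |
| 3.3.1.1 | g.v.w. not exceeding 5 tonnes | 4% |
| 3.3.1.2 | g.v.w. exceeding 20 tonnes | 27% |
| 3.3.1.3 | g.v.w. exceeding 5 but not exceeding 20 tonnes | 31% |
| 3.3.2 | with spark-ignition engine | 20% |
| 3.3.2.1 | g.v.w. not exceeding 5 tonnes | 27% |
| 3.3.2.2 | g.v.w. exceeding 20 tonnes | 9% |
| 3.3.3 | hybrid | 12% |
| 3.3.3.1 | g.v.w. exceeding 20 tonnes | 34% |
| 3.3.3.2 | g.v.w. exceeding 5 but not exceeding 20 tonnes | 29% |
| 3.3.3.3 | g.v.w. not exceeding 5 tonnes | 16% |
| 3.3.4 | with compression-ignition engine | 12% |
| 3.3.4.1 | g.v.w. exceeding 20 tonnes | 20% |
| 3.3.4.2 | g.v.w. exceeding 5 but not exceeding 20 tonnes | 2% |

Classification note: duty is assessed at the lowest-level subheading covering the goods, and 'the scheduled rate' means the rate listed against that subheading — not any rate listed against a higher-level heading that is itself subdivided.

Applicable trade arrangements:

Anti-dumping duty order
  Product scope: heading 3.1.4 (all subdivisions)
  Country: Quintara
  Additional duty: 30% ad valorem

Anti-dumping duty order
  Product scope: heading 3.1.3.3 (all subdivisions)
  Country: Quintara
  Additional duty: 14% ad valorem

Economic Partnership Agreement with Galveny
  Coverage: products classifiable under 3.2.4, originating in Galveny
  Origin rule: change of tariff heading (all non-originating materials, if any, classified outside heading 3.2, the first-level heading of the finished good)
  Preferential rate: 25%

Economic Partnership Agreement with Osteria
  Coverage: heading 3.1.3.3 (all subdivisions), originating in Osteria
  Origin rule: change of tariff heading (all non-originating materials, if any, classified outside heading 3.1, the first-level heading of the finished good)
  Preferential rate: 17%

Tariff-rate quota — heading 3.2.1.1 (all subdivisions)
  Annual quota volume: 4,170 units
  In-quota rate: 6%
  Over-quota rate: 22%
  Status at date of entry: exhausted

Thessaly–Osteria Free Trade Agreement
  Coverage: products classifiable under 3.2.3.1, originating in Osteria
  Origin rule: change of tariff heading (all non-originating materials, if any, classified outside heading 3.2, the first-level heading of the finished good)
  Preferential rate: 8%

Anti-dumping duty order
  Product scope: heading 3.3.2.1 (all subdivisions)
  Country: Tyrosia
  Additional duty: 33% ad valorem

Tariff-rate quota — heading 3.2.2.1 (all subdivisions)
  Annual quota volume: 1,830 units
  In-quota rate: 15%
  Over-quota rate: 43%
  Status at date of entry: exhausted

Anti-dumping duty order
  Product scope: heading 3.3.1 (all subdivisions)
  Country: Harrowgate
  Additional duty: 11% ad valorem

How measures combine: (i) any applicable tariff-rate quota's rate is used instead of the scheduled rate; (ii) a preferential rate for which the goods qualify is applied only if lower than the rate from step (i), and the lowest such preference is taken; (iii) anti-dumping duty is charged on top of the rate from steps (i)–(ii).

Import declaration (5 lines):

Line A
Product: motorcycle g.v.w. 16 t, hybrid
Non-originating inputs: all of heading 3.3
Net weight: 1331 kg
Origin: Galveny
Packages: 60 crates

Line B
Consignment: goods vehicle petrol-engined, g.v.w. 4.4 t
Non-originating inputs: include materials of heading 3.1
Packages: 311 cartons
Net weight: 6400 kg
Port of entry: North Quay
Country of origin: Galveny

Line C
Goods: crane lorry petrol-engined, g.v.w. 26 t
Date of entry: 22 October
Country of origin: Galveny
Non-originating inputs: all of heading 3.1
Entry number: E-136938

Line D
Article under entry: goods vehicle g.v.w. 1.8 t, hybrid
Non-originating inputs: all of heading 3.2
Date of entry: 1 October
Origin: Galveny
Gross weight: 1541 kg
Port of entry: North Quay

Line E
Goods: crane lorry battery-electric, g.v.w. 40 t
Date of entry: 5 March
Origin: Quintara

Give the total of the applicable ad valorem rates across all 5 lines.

103%

Line A: motorcycle → 3.2; hybrid → 3.2.4; g.v.w. 16 t → 3.2.4.1. Scheduled 20%. Galveny agreement on 3.2.4: CTH met → 25% available; preference 25% not lower than 20% → no reduction. → 20%.
Line B: goods vehicle → 3.1; petrol-engined → 3.1.4; g.v.w. 4.4 t → 3.1.4.1. Scheduled 22%. Galveny agreement on 3.2.4: 3.1.4.1 not covered. → 22%.
Line C: crane lorry → 3.3; petrol-engined → 3.3.2; g.v.w. 26 t → 3.3.2.2. Scheduled 9%. Galveny agreement on 3.2.4: 3.3.2.2 not covered. → 9%.
Line D: goods vehicle → 3.1; hybrid → 3.1.2; g.v.w. 1.8 t → 3.1.2.3. Scheduled 25%. Galveny agreement on 3.2.4: 3.1.2.3 not covered. → 25%.
Line E: crane lorry → 3.3; battery-electric → 3.3.1; g.v.w. 40 t → 3.3.1.2. Scheduled 27%. No special measure applies. → 27%.
Sum: 20% + 22% + 9% + 25% + 27% = 103%.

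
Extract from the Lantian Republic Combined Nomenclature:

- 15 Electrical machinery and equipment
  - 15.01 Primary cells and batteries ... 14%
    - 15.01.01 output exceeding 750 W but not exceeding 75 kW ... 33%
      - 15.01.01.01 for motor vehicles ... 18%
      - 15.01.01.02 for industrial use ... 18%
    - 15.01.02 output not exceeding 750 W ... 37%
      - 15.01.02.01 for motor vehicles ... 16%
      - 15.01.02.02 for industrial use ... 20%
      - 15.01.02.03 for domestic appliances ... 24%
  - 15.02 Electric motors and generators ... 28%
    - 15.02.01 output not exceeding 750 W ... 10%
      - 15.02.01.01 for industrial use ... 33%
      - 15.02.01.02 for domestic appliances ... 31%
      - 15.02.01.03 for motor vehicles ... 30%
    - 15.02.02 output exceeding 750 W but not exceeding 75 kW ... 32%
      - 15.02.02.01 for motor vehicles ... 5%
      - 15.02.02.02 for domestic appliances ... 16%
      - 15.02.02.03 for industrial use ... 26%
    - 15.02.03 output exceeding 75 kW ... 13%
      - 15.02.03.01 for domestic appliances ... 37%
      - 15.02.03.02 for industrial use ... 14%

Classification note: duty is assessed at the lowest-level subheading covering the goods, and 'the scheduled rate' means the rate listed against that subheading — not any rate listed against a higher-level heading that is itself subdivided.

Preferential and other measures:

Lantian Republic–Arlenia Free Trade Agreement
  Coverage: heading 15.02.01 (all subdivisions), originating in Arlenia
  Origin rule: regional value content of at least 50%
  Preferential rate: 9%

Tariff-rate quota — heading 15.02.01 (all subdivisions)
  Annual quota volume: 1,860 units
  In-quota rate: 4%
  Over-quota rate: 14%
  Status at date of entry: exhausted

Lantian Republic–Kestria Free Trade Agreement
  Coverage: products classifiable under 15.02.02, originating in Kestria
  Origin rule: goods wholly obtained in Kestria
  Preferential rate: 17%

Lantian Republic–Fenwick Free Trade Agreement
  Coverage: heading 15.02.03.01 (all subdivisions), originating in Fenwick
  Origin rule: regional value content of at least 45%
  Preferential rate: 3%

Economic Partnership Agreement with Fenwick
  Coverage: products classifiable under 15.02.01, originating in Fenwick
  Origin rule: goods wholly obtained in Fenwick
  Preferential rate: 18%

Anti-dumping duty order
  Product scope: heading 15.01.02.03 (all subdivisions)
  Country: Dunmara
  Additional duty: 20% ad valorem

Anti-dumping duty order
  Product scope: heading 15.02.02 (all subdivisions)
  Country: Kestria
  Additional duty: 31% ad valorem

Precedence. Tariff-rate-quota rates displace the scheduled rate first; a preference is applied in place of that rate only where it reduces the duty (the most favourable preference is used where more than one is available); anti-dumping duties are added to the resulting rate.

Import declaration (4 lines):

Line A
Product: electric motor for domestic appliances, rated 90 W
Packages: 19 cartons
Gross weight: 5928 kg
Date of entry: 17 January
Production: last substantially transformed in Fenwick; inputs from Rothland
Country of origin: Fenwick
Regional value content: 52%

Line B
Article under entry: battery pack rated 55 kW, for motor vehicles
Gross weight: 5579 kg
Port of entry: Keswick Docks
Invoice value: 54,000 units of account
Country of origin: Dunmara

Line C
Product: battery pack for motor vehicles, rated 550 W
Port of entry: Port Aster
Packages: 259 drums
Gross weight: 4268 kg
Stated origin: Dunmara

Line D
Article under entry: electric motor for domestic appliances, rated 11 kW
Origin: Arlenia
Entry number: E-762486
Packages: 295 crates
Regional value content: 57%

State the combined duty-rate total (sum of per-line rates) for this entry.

64%

Line A: electric motor → 15.02; rated 90 W → 15.02.01; for domestic appliances → 15.02.01.02. Scheduled 31%. quota on 15.02.01 exhausted → over-quota 14%; Fenwick agreement on 15.02.03.01: 15.02.01.02 not covered; Fenwick agreement on 15.02.01: not wholly obtained. → 14%.
Line B: battery pack → 15.01; rated 55 kW → 15.01.01; for motor vehicles → 15.01.01.01. Scheduled 18%. No special measure applies. → 18%.
Line C: battery pack → 15.01; rated 550 W → 15.01.02; for motor vehicles → 15.01.02.01. Scheduled 16%. No special measure applies. → 16%.
Line D: electric motor → 15.02; rated 11 kW → 15.02.02; for domestic appliances → 15.02.02.02. Scheduled 16%. Arlenia agreement on 15.02.01: 15.02.02.02 not covered. → 16%.
Sum: 14% + 18% + 16% + 16% = 64%.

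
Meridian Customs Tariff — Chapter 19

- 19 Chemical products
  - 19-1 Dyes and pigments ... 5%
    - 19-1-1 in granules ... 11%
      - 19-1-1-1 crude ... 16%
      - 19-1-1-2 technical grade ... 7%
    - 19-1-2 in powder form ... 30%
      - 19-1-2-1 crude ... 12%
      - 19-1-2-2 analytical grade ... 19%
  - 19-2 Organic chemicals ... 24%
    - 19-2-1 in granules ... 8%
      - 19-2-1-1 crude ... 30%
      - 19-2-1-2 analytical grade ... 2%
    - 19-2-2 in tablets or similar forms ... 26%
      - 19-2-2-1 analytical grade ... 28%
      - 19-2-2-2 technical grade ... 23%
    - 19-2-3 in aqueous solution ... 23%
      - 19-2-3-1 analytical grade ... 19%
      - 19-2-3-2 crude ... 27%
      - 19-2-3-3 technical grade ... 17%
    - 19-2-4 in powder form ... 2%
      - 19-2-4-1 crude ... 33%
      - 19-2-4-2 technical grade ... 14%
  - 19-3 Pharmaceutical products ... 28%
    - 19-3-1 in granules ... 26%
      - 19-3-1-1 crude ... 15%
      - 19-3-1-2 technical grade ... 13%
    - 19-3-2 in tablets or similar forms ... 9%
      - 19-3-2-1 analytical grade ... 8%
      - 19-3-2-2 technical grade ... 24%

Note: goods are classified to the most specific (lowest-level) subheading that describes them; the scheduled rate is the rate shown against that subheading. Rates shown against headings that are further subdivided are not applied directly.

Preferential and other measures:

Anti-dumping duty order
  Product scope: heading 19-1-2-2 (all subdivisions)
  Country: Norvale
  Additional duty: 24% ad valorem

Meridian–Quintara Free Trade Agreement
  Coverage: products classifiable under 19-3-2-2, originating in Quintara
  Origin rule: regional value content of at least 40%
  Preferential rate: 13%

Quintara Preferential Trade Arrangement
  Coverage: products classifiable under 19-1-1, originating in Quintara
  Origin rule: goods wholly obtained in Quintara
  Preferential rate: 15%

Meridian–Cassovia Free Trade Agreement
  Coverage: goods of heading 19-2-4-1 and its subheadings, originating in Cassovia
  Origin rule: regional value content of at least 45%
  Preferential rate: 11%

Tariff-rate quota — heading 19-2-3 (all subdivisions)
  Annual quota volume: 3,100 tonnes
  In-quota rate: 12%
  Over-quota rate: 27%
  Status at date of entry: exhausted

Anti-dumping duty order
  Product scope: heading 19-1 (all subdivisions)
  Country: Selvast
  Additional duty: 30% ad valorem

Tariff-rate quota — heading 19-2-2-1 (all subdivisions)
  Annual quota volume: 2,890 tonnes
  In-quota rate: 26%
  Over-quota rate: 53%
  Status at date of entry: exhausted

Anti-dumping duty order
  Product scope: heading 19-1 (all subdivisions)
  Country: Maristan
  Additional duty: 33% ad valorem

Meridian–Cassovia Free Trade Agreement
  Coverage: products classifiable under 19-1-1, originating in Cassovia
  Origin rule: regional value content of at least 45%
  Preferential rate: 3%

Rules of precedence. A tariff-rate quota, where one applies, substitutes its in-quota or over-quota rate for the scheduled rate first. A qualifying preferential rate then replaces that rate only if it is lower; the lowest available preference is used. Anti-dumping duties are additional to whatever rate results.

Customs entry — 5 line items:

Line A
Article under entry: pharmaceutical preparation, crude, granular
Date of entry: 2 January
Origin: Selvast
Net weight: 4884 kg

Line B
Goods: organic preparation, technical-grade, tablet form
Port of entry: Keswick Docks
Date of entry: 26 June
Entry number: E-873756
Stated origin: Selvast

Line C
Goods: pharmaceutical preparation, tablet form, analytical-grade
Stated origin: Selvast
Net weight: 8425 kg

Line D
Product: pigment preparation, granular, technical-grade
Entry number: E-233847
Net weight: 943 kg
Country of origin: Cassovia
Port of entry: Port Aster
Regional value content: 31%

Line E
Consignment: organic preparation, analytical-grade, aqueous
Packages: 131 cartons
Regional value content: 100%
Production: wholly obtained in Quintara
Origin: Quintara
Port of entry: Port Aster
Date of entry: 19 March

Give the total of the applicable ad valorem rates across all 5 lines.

80%

Line A: pharmaceutical → 19-3; granular → 19-3-1; crude → 19-3-1-1. Scheduled 15%. No special measure applies. → 15%.
Line B: organic → 19-2; tablet form → 19-2-2; technical-grade → 19-2-2-2. Scheduled 23%. No special measure applies. → 23%.
Line C: pharmaceutical → 19-3; tablet form → 19-3-2; analytical-grade → 19-3-2-1. Scheduled 8%. No special measure applies. → 8%.
Line D: pigment → 19-1; granular → 19-1-1; technical-grade → 19-1-1-2. Scheduled 7%. Cassovia agreement on 19-2-4-1: 19-1-1-2 not covered; Cassovia agreement on 19-1-1: RVC < 45%. → 7%.
Line E: organic → 19-2; aqueous → 19-2-3; analytical-grade → 19-2-3-1. Scheduled 19%. quota on 19-2-3 exhausted → over-quota 27%; Quintara agreement on 19-3-2-2: 19-2-3-1 not covered; Quintara agreement on 19-1-1: 19-2-3-1 not covered. → 27%.
Sum: 15% + 23% + 8% + 7% + 27% = 80%.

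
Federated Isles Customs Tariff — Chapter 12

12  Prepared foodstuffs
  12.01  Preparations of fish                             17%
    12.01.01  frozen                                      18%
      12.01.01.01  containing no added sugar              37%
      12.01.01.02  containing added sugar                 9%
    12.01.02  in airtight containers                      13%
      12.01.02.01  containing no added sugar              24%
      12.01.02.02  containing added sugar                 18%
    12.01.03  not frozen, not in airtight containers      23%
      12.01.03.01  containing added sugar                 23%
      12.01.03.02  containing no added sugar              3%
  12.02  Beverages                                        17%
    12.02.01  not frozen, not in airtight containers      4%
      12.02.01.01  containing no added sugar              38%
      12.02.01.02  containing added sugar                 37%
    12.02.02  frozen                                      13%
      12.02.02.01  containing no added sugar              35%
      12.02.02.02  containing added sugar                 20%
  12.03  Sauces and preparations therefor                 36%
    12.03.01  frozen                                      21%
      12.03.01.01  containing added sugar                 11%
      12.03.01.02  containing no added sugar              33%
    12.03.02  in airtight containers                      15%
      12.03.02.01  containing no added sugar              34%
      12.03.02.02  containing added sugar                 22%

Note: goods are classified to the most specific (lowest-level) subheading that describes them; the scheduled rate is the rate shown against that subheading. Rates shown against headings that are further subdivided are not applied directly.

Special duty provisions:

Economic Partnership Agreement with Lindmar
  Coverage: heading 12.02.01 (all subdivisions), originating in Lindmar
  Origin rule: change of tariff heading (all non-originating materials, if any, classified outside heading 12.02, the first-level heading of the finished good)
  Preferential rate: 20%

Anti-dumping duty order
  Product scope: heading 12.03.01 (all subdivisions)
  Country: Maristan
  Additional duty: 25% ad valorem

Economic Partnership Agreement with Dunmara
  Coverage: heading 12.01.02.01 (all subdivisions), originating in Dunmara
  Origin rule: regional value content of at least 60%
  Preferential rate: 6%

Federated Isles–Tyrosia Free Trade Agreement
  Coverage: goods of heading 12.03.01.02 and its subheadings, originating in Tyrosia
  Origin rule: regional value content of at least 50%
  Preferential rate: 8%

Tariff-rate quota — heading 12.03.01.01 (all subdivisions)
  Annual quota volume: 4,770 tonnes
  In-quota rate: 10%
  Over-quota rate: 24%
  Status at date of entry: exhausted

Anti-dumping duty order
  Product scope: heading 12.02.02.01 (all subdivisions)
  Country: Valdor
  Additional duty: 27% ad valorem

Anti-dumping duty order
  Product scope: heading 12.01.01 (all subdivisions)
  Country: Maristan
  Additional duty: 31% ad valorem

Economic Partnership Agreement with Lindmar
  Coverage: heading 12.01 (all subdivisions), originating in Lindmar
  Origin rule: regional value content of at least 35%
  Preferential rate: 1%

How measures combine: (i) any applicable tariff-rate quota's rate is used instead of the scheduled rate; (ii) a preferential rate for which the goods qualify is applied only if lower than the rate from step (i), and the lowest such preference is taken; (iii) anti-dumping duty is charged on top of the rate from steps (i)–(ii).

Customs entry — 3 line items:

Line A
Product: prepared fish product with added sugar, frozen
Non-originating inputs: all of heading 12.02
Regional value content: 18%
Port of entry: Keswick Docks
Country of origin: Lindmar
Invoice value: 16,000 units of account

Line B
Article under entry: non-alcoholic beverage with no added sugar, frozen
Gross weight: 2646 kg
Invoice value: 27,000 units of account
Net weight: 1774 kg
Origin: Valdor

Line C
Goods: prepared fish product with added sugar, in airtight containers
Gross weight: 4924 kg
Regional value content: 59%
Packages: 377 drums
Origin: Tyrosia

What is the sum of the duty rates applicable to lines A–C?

Line A: prepared fish product → 12.01; frozen → 12.01.01; with added sugar → 12.01.01.02. Scheduled 9%. Lindmar agreement on 12.02.01: 12.01.01.02 not covered; Lindmar agreement on 12.01: RVC < 35%. → 9%.
Line B: non-alcoholic beverage → 12.02; frozen → 12.02.02; with no added sugar → 12.02.02.01. Scheduled 35%. anti-dumping (Valdor, 12.02.02.01): +27%; total 35% + 27% = 62%. → 62%.
Line C: prepared fish product → 12.01; in airtight containers → 12.01.02; with added sugar → 12.01.02.02. Scheduled 18%. Tyrosia agreement on 12.03.01.02: 12.01.02.02 not covered. → 18%.
Sum: 9% + 62% + 18% = 89%.

89%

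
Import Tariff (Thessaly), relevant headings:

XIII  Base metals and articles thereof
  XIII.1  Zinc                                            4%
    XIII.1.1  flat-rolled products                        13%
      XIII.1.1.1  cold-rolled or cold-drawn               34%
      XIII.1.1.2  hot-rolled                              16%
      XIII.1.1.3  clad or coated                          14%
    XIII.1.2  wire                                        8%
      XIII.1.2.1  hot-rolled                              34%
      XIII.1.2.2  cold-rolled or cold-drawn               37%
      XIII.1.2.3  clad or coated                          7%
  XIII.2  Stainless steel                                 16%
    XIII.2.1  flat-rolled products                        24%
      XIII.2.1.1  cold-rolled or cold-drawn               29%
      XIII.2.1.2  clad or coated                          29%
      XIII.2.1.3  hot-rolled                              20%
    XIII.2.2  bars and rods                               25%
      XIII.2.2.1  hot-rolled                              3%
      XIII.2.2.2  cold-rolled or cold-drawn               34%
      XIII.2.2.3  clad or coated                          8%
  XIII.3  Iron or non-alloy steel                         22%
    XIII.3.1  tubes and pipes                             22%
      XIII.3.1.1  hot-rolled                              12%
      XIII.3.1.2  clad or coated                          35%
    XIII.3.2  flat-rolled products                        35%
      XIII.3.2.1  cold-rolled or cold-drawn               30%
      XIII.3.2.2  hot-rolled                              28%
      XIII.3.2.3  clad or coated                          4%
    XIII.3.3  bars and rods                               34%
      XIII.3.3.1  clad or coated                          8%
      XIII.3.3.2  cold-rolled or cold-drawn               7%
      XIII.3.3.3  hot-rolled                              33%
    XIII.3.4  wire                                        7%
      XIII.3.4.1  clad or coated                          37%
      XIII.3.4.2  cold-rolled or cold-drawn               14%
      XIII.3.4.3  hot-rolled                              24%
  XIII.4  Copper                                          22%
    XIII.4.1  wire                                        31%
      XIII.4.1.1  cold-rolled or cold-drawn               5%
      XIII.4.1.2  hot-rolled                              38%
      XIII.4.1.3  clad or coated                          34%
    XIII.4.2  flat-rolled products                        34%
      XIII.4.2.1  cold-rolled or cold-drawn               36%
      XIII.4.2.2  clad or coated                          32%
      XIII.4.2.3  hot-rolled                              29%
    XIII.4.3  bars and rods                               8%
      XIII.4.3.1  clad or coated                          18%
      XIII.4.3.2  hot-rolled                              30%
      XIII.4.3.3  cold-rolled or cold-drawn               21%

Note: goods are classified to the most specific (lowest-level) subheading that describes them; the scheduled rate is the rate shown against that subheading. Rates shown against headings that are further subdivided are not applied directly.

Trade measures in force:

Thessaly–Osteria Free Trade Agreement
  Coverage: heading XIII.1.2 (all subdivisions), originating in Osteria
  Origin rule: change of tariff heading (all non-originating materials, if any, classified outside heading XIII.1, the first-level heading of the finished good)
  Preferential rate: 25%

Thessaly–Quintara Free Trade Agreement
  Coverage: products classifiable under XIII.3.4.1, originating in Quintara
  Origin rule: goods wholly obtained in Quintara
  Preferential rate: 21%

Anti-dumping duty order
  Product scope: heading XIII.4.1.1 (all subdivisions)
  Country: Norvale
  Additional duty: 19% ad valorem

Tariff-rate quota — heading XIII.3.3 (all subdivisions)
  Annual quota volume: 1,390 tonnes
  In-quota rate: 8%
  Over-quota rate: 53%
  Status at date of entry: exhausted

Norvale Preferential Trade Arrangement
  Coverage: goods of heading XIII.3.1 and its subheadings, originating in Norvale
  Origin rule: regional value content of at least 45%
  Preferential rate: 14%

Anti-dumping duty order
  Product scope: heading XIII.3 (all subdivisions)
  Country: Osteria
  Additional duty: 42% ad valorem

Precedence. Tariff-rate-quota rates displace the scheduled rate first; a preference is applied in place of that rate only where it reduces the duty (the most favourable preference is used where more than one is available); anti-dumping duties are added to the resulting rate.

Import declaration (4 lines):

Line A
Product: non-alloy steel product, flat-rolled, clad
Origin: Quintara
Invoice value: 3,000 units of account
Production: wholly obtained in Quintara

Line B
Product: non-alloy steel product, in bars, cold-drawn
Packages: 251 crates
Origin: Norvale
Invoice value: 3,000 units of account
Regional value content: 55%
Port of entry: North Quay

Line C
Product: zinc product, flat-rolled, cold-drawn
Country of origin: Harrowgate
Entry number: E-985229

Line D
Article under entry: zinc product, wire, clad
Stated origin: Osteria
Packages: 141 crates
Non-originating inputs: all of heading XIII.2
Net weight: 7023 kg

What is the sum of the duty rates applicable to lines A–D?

98%

Line A: non-alloy steel → XIII.3; flat-rolled → XIII.3.2; clad → XIII.3.2.3. Scheduled 4%. Quintara agreement on XIII.3.4.1: XIII.3.2.3 not covered. → 4%.
Line B: non-alloy steel → XIII.3; in bars → XIII.3.3; cold-drawn → XIII.3.3.2. Scheduled 7%. quota on XIII.3.3 exhausted → over-quota 53%; Norvale agreement on XIII.3.1: XIII.3.3.2 not covered. → 53%.
Line C: zinc → XIII.1; flat-rolled → XIII.1.1; cold-drawn → XIII.1.1.1. Scheduled 34%. No special measure applies. → 34%.
Line D: zinc → XIII.1; wire → XIII.1.2; clad → XIII.1.2.3. Scheduled 7%. Osteria agreement on XIII.1.2: CTH met → 25% available; preference 25% not lower than 7% → no reduction. → 7%.
Sum: 4% + 53% + 34% + 7% = 98%.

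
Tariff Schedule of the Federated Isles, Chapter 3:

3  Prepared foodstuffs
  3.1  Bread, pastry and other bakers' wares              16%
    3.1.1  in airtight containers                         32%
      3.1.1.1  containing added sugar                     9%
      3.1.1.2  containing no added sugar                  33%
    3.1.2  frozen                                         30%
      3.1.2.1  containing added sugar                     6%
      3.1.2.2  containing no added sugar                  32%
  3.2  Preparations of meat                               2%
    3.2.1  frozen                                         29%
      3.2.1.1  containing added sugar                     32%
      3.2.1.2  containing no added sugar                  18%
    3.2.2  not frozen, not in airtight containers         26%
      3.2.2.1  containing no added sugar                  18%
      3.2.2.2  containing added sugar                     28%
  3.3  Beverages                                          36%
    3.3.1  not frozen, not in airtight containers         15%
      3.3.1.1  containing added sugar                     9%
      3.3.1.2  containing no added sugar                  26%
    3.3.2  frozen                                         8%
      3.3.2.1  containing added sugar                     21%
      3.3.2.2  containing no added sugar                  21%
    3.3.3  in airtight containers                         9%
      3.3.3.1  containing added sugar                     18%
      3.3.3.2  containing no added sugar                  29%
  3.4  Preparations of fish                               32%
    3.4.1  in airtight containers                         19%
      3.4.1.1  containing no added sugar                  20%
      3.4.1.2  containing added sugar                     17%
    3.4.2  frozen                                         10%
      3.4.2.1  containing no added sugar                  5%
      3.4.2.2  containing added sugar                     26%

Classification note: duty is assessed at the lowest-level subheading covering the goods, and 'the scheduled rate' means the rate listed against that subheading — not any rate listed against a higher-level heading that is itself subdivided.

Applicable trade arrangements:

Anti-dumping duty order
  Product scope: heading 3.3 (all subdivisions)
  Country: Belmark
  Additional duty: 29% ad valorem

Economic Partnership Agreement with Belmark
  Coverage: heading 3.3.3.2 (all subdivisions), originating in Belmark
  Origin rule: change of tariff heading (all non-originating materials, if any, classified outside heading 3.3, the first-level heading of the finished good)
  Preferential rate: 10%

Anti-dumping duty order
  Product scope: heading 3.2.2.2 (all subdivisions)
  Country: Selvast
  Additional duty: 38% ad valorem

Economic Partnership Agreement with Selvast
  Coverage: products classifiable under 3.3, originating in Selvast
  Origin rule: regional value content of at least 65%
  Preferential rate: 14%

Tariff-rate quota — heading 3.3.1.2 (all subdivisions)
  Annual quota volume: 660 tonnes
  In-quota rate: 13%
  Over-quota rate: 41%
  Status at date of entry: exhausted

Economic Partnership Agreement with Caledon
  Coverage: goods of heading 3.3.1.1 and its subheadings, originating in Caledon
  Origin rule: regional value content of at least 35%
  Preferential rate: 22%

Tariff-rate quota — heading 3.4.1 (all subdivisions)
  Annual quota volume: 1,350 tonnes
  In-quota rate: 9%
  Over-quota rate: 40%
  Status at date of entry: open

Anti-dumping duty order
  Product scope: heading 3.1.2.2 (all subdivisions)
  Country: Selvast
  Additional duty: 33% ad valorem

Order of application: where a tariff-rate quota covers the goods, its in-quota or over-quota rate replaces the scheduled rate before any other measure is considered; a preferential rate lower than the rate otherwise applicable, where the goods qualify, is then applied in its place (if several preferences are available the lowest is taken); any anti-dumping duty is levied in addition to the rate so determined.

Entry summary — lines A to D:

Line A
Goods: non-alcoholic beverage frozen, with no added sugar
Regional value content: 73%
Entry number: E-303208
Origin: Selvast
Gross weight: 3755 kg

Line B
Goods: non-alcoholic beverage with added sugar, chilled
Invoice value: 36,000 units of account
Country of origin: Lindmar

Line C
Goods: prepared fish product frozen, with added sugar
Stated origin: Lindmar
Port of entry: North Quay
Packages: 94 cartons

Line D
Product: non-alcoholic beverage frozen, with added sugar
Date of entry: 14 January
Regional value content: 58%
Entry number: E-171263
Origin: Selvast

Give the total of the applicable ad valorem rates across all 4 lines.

70%

Line A: non-alcoholic beverage → 3.3; frozen → 3.3.2; with no added sugar → 3.3.2.2. Scheduled 21%. Selvast agreement on 3.3: RVC ≥ 65% → 14% available; preferential 14%. → 14%.
Line B: non-alcoholic beverage → 3.3; chilled → 3.3.1; with added sugar → 3.3.1.1. Scheduled 9%. No special measure applies. → 9%.
Line C: prepared fish product → 3.4; frozen → 3.4.2; with added sugar → 3.4.2.2. Scheduled 26%. No special measure applies. → 26%.
Line D: non-alcoholic beverage → 3.3; frozen → 3.3.2; with added sugar → 3.3.2.1. Scheduled 21%. Selvast agreement on 3.3: RVC < 65%. → 21%.
Sum: 14% + 9% + 26% + 21% = 70%.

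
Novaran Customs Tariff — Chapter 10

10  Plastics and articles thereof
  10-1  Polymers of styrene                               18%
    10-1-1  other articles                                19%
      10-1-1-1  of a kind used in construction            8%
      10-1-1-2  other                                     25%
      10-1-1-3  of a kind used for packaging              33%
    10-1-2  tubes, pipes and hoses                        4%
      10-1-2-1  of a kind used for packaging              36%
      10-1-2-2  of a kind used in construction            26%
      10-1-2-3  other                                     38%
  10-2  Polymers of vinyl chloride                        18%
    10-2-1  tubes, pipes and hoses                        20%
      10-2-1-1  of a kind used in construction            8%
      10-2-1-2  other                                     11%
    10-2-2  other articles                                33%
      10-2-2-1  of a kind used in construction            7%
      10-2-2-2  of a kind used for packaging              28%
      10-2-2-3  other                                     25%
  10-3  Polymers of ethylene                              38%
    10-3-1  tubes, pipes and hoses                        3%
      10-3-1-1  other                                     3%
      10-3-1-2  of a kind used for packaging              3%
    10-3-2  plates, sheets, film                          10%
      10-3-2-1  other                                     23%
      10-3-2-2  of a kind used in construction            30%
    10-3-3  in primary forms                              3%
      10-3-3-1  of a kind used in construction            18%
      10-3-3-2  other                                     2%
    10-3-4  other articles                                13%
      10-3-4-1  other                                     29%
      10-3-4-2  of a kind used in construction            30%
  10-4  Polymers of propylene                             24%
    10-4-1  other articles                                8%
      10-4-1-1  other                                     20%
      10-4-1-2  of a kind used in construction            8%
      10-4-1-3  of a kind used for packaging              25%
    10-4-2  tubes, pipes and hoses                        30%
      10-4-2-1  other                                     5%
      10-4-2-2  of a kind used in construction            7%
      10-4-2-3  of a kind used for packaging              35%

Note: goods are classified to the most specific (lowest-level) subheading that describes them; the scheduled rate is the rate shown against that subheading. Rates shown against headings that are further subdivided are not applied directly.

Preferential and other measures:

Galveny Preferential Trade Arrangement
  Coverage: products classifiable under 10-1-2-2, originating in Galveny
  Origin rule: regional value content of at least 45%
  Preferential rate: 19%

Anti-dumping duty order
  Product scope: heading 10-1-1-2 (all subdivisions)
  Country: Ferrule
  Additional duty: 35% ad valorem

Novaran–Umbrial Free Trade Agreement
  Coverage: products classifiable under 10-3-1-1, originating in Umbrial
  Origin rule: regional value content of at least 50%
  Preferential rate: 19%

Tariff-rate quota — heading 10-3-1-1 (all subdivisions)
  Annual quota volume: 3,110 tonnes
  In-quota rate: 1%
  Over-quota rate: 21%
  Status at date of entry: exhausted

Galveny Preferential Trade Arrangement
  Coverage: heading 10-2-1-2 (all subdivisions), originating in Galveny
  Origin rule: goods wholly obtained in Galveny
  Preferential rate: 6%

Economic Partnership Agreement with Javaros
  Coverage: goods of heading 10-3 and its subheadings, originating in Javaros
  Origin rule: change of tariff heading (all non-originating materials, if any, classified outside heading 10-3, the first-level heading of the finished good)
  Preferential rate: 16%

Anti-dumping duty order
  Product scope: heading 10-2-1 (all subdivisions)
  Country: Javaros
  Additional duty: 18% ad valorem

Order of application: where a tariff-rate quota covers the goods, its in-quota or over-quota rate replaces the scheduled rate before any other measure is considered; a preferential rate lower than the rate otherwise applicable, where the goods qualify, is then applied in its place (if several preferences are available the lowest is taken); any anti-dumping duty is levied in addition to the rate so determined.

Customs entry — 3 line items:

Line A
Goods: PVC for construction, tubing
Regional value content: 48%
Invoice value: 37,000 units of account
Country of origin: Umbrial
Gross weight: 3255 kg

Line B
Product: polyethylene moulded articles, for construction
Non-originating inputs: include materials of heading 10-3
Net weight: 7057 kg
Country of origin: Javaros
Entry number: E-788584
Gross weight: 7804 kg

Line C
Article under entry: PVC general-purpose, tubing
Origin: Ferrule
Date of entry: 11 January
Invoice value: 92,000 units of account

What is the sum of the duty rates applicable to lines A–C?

49%

Line A: PVC → 10-2; tubing → 10-2-1; for construction → 10-2-1-1. Scheduled 8%. Umbrial agreement on 10-3-1-1: 10-2-1-1 not covered. → 8%.
Line B: polyethylene → 10-3; moulded articles → 10-3-4; for construction → 10-3-4-2. Scheduled 30%. Javaros agreement on 10-3: CTH not met. → 30%.
Line C: PVC → 10-2; tubing → 10-2-1; general-purpose → 10-2-1-2. Scheduled 11%. No special measure applies. → 11%.
Sum: 8% + 30% + 11% = 49%.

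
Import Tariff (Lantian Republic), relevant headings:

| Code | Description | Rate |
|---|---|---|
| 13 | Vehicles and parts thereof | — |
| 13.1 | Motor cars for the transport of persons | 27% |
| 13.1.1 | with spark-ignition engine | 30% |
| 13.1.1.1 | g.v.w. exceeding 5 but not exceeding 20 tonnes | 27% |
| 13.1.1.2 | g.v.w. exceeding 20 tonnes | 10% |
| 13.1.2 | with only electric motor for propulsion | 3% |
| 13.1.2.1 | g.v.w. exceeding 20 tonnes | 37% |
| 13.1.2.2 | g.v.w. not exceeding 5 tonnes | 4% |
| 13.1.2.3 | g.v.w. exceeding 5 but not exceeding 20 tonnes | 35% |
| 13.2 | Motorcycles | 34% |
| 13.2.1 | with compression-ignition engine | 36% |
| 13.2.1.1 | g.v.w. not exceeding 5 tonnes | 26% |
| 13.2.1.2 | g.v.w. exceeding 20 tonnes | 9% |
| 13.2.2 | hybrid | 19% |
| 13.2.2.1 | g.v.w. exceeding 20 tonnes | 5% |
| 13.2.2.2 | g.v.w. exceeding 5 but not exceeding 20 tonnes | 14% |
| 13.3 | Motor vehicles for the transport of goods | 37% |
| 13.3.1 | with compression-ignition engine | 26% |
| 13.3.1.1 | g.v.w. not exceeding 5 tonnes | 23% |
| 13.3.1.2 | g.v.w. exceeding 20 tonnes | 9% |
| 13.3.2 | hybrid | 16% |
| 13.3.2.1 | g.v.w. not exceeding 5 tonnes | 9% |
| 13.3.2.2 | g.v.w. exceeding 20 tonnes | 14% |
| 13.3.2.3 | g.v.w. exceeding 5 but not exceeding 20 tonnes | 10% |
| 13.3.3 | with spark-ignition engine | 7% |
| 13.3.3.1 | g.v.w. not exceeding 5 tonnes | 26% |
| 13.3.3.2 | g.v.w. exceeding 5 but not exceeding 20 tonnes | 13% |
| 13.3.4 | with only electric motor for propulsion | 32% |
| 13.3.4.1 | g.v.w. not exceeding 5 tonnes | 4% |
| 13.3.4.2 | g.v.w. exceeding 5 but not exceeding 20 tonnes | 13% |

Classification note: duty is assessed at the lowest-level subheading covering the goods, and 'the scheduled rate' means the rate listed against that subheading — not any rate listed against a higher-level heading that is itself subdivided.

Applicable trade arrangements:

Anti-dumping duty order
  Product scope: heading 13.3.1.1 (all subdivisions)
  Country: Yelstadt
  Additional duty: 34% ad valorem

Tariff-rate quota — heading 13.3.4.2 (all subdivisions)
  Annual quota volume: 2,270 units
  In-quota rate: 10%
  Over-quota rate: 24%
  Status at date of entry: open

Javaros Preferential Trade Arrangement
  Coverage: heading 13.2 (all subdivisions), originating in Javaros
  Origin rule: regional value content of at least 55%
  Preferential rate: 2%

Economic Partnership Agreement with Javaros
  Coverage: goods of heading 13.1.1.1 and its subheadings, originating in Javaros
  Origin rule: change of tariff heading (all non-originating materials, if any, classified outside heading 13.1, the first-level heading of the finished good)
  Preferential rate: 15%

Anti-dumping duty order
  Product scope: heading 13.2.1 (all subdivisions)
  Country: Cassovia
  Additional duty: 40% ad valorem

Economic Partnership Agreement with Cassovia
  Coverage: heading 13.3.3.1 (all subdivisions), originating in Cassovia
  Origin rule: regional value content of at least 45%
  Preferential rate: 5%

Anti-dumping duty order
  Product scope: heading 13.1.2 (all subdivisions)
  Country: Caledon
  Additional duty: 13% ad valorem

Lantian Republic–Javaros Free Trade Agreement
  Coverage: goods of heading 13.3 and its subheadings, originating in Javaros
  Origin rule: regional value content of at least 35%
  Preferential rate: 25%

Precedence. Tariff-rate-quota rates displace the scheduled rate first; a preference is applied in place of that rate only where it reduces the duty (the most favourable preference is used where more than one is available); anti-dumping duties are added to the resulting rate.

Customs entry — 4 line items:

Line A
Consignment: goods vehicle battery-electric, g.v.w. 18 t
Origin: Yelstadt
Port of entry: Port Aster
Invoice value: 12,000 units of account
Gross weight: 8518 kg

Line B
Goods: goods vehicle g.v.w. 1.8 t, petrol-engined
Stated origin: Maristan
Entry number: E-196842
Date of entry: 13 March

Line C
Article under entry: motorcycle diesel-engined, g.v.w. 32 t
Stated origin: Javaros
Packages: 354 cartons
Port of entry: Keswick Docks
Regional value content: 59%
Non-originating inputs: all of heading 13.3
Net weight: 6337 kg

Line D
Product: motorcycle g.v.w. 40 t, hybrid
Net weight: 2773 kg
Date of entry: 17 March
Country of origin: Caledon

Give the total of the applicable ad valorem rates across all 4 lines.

Line A: goods vehicle → 13.3; battery-electric → 13.3.4; g.v.w. 18 t → 13.3.4.2. Scheduled 13%. quota on 13.3.4.2 open → in-quota 10%. → 10%.
Line B: goods vehicle → 13.3; petrol-engined → 13.3.3; g.v.w. 1.8 t → 13.3.3.1. Scheduled 26%. No special measure applies. → 26%.
Line C: motorcycle → 13.2; diesel-engined → 13.2.1; g.v.w. 32 t → 13.2.1.2. Scheduled 9%. Javaros agreement on 13.2: RVC ≥ 55% → 2% available; Javaros agreement on 13.1.1.1: 13.2.1.2 not covered; Javaros agreement on 13.3: 13.2.1.2 not covered; preferential 2%. → 2%.
Line D: motorcycle → 13.2; hybrid → 13.2.2; g.v.w. 40 t → 13.2.2.1. Scheduled 5%. No special measure applies. → 5%.
Sum: 10% + 26% + 2% + 5% = 43%.

43%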